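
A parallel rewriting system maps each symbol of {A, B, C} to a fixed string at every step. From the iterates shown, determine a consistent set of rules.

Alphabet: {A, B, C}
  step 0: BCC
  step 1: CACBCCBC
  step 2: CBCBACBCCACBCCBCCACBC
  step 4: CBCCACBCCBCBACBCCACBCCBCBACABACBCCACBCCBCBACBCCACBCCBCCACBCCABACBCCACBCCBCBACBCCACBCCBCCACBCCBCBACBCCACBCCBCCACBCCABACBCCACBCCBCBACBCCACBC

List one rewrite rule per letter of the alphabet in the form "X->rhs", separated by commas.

A->BA, B->CA, C->CBC

  step 1 ⇒ step 2: CACBCCBC ⇒ CBC·BA·CBC·CA·CBC·CBC·CA·CBC
    A ↦ BA
    B ↦ CA
    C ↦ CBC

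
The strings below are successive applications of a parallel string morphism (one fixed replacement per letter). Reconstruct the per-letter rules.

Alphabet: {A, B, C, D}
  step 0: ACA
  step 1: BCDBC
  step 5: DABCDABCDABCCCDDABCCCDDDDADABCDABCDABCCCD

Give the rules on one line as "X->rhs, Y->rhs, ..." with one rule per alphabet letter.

A->BC, B->CC, C->D, D->DA

  step 0 ⇒ step 1: ACA ⇒ BC·D·BC
    A ↦ BC
    C ↦ D
    B ↦ CC  (constrained at step 1)
    D ↦ DA  (constrained at step 1)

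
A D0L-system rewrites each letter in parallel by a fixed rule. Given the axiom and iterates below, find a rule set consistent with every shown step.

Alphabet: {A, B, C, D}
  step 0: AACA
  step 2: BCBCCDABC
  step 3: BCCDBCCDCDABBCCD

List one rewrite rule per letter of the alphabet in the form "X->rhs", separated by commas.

  step 2 ⇒ step 3: BCBCCDABC ⇒ BC·CD·BC·CD·CD·A·B·BC·CD
    A ↦ B
    B ↦ BC
    C ↦ CD
    D ↦ A

A->B, B->BC, C->CD, D->A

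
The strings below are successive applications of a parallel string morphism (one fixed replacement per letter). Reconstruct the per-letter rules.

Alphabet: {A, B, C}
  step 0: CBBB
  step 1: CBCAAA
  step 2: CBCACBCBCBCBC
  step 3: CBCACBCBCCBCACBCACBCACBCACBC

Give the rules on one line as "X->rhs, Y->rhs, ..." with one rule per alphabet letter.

A->BC, B->A, C->CBC

  step 2 ⇒ step 3: CBCACBCBCBCBC ⇒ CBC·A·CBC·BC·CBC·A·CBC·A·CBC·A·CBC·A·CBC
    A ↦ BC
    B ↦ A
    C ↦ CBC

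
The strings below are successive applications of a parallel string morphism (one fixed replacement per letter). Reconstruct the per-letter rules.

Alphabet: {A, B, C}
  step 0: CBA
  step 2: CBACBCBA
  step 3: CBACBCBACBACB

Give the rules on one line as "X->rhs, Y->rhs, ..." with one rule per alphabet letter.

  step 2 ⇒ step 3: CBACBCBA ⇒ CB·A·CB·CB·A·CB·A·CB
    A ↦ CB
    B ↦ A
    C ↦ CB

A->CB, B->A, C->CB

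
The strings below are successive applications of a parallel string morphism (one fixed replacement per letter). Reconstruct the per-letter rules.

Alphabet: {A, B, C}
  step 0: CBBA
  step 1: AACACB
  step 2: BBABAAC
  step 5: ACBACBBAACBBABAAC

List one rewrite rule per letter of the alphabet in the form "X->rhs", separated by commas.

A->B, B->AC, C->A

  step 1 ⇒ step 2: AACACB ⇒ B·B·A·B·A·AC
    A ↦ B
    B ↦ AC
    C ↦ A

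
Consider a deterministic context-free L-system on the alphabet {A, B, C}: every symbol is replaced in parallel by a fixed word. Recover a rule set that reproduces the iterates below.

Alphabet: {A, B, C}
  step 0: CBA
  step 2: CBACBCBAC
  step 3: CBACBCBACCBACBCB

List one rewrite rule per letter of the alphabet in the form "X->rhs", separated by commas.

A->B, B->AC, C->CB

  step 2 ⇒ step 3: CBACBCBAC ⇒ CB·AC·B·CB·AC·CB·AC·B·CB
    A ↦ B
    B ↦ AC
    C ↦ CB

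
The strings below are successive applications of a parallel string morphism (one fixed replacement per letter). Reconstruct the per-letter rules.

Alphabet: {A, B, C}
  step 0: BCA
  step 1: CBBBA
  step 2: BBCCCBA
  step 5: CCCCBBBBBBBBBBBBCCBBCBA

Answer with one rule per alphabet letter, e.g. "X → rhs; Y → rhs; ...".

  step 1 ⇒ step 2: CBBBA ⇒ BB·C·C·C·BA
    A ↦ BA
    B ↦ C
    C ↦ BB

A->BA, B->C, C->BB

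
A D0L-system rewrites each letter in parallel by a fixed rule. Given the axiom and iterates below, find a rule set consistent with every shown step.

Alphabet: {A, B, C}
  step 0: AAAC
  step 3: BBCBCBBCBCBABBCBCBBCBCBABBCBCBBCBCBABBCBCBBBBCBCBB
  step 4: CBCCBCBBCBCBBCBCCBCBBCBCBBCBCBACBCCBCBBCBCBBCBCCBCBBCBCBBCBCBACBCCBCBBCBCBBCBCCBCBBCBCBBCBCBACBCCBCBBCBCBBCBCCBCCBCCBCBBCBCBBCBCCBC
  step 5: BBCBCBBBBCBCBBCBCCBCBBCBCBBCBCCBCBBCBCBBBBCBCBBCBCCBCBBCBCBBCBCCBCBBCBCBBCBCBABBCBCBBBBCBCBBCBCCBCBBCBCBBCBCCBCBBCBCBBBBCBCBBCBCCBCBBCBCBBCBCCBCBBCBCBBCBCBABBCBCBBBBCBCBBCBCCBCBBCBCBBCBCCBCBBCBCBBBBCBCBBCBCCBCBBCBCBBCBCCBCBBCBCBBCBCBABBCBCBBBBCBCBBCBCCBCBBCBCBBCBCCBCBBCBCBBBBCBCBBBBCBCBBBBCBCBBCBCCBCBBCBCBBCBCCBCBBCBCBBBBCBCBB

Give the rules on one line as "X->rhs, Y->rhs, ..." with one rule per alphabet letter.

A->BA, B->CBC, C->BB

  step 4 ⇒ step 5: CBCCBCBBCBCBBCBCCBCBBCBCBBCBCBACBCCBCBBCBCBBCBCCBCBBCBCBBCBCBACBCCBCBBCBCBBCBCCBCBBCBCBBCBCBACBCCBCBBCBCBBCBCCBCCBCCBCBBCBCBBCBCCBC ⇒ BB·CBC·BB·BB·CBC·BB·CBC·CBC·BB·CBC·BB·CBC·CBC·BB·CBC·BB·BB·CBC·BB·CBC·CBC·BB·CBC·BB·CBC·CBC·BB·CBC·BB·CBC·BA·BB·CBC·BB·BB·CBC·BB·CBC·CBC·BB·CBC·BB·CBC·CBC·BB·CBC·BB·BB·CBC·BB·CBC·CBC·BB·CBC·BB·CBC·CBC·BB·CBC·BB·CBC·BA·BB·CBC·BB·BB·CBC·BB·CBC·CBC·BB·CBC·BB·CBC·CBC·BB·CBC·BB·BB·CBC·BB·CBC·CBC·BB·CBC·BB·CBC·CBC·BB·CBC·BB·CBC·BA·BB·CBC·BB·BB·CBC·BB·CBC·CBC·BB·CBC·BB·CBC·CBC·BB·CBC·BB·BB·CBC·BB·BB·CBC·BB·BB·CBC·BB·CBC·CBC·BB·CBC·BB·CBC·CBC·BB·CBC·BB·BB·CBC·BB
    A ↦ BA
    B ↦ CBC
    C ↦ BB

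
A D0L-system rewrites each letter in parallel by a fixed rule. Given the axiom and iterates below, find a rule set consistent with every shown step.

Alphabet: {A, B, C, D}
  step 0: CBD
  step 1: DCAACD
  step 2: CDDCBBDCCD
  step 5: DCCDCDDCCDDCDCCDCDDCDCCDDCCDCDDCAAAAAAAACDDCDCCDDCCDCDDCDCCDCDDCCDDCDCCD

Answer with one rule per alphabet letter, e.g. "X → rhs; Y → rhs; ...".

A->B, B->AA, C->DC, D->CD

  step 1 ⇒ step 2: DCAACD ⇒ CD·DC·B·B·DC·CD
    A ↦ B
    C ↦ DC
    D ↦ CD
  step 0 ⇒ step 1: CBD ⇒ DC·AA·CD
    B ↦ AA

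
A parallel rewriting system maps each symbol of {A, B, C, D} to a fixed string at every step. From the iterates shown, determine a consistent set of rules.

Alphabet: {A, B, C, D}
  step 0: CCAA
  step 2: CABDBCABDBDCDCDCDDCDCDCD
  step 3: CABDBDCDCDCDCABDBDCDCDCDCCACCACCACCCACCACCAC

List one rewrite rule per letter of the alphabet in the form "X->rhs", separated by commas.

  step 2 ⇒ step 3: CABDBCABDBDCDCDCDDCDCDCD ⇒ CA·BDB·DCD·C·DCD·CA·BDB·DCD·C·DCD·C·CA·C·CA·C·CA·C·C·CA·C·CA·C·CA·C
    A ↦ BDB
    B ↦ DCD
    C ↦ CA
    D ↦ C

A->BDB, B->DCD, C->CA, D->C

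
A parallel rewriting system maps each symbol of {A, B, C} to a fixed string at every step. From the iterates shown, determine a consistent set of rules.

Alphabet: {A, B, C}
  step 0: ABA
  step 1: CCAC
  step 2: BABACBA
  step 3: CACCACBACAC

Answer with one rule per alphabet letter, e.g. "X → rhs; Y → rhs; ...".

  step 2 ⇒ step 3: BABACBA ⇒ CA·C·CA·C·BA·CA·C
    A ↦ C
    B ↦ CA
    C ↦ BA

A->C, B->CA, C->BA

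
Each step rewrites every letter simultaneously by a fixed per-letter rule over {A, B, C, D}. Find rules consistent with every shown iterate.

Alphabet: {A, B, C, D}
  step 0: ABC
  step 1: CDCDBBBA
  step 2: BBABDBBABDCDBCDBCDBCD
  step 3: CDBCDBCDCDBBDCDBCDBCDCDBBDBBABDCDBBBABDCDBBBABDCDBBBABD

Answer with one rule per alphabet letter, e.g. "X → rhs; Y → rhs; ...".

  step 2 ⇒ step 3: BBABDBBABDCDBCDBCDBCD ⇒ CDB·CDB·CD·CDB·BD·CDB·CDB·CD·CDB·BD·BBA·BD·CDB·BBA·BD·CDB·BBA·BD·CDB·BBA·BD
    A ↦ CD
    B ↦ CDB
    C ↦ BBA
    D ↦ BD

A->CD, B->CDB, C->BBA, D->BD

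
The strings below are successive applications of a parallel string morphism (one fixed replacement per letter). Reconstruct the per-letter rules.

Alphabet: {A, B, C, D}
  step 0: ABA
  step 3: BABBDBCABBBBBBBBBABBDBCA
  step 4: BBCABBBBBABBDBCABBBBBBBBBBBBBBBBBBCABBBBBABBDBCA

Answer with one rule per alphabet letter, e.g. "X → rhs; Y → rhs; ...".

  step 3 ⇒ step 4: BABBDBCABBBBBBBBBABBDBCA ⇒ BB·CA·BB·BB·BA·BB·DB·CA·BB·BB·BB·BB·BB·BB·BB·BB·BB·CA·BB·BB·BA·BB·DB·CA
    A ↦ CA
    B ↦ BB
    C ↦ DB
    D ↦ BA

A->CA, B->BB, C->DB, D->BA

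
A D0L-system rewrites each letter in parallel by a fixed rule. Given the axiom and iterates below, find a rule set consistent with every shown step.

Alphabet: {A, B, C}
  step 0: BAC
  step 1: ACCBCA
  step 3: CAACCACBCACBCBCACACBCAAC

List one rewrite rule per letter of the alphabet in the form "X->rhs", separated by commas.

A->CB, B->AC, C->CA

  step 0 ⇒ step 1: BAC ⇒ AC·CB·CA
    A ↦ CB
    B ↦ AC
    C ↦ CA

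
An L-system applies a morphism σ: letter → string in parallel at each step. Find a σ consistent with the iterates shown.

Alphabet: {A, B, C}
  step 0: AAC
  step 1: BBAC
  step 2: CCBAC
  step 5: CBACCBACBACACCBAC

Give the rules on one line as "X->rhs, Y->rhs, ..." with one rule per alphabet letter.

A->B, B->C, C->AC

  step 1 ⇒ step 2: BBAC ⇒ C·C·B·AC
    A ↦ B
    B ↦ C
    C ↦ AC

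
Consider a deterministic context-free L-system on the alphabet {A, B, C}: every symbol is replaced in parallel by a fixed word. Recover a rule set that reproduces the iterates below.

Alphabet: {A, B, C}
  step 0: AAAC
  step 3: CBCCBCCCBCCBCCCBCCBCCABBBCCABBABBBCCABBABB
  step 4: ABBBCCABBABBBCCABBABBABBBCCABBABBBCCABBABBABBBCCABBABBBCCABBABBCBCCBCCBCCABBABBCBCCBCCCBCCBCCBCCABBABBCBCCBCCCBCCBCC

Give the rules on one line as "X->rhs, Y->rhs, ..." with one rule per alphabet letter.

A->C, B->BCC, C->ABB

  step 3 ⇒ step 4: CBCCBCCCBCCBCCCBCCBCCABBBCCABBABBBCCABBABB ⇒ ABB·BCC·ABB·ABB·BCC·ABB·ABB·ABB·BCC·ABB·ABB·BCC·ABB·ABB·ABB·BCC·ABB·ABB·BCC·ABB·ABB·C·BCC·BCC·BCC·ABB·ABB·C·BCC·BCC·C·BCC·BCC·BCC·ABB·ABB·C·BCC·BCC·C·BCC·BCC
    A ↦ C
    B ↦ BCC
    C ↦ ABB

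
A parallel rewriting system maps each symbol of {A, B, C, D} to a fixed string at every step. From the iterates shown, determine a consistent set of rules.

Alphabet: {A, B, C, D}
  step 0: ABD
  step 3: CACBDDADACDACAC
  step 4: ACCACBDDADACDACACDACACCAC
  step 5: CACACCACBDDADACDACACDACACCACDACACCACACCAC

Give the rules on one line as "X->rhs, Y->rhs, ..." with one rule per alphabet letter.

  step 4 ⇒ step 5: ACCACBDDADACDACACDACACCAC ⇒ C·AC·AC·C·AC·BD·DA·DA·C·DA·C·AC·DA·C·AC·C·AC·DA·C·AC·C·AC·AC·C·AC
    A ↦ C
    B ↦ BD
    C ↦ AC
    D ↦ DA

A->C, B->BD, C->AC, D->DA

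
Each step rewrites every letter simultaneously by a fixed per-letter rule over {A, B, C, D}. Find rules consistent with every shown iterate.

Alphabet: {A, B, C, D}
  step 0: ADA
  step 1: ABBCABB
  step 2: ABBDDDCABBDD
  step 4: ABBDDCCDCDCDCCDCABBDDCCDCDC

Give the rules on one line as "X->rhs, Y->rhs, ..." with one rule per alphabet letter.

A->ABB, B->D, C->DC, D->C

  step 1 ⇒ step 2: ABBCABB ⇒ ABB·D·D·DC·ABB·D·D
    A ↦ ABB
    B ↦ D
    C ↦ DC
  step 0 ⇒ step 1: ADA ⇒ ABB·C·ABB
    D ↦ C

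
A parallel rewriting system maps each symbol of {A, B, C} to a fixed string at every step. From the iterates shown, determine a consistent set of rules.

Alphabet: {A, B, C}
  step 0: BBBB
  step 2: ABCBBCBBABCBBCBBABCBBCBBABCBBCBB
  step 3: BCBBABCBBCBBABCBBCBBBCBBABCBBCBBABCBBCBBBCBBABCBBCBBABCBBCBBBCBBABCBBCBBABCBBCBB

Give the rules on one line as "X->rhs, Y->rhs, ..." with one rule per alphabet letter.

  step 2 ⇒ step 3: ABCBBCBBABCBBCBBABCBBCBBABCBBCBB ⇒ B·CBB·AB·CBB·CBB·AB·CBB·CBB·B·CBB·AB·CBB·CBB·AB·CBB·CBB·B·CBB·AB·CBB·CBB·AB·CBB·CBB·B·CBB·AB·CBB·CBB·AB·CBB·CBB
    A ↦ B
    B ↦ CBB
    C ↦ AB

A->B, B->CBB, C->AB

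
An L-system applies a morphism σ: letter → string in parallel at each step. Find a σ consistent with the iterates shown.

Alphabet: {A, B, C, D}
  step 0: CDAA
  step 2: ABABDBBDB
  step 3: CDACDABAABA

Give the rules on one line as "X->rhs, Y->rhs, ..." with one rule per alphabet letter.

A->CD, B->A, C->BD, D->B

  step 2 ⇒ step 3: ABABDBBDB ⇒ CD·A·CD·A·B·A·A·B·A
    A ↦ CD
    B ↦ A
    D ↦ B
    C ↦ BD  (constrained at step 0)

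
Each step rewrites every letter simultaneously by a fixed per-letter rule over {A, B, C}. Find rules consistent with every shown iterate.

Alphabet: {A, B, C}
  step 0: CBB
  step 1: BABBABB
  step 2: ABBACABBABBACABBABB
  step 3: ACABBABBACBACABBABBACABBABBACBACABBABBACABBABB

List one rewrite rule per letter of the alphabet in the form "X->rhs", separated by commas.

  step 2 ⇒ step 3: ABBACABBABBACABBABB ⇒ AC·ABB·ABB·AC·B·AC·ABB·ABB·AC·ABB·ABB·AC·B·AC·ABB·ABB·AC·ABB·ABB
    A ↦ AC
    B ↦ ABB
    C ↦ B

A->AC, B->ABB, C->B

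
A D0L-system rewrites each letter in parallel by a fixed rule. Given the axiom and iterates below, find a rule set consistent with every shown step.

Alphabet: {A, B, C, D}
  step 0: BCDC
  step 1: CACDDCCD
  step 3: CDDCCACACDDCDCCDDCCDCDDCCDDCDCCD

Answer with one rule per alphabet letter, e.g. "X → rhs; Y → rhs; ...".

  step 0 ⇒ step 1: BCDC ⇒ CA·CD·DC·CD
    B ↦ CA
    C ↦ CD
    D ↦ DC
    A ↦ BB  (constrained at step 1)

A->BB, B->CA, C->CD, D->DC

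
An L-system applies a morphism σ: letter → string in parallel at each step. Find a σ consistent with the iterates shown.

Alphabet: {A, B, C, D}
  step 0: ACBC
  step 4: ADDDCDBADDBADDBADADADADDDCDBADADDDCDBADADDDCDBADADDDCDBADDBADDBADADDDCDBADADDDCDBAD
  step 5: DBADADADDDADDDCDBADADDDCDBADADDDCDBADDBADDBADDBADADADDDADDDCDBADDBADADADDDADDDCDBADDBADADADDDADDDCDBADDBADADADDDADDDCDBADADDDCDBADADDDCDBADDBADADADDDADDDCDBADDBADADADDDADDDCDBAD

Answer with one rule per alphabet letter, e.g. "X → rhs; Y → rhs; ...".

A->DB, B->DDC, C->DD, D->AD

  step 4 ⇒ step 5: ADDDCDBADDBADDBADADADADDDCDBADADDDCDBADADDDCDBADADDDCDBADDBADDBADADDDCDBADADDDCDBAD ⇒ DB·AD·AD·AD·DD·AD·DDC·DB·AD·AD·DDC·DB·AD·AD·DDC·DB·AD·DB·AD·DB·AD·DB·AD·AD·AD·DD·AD·DDC·DB·AD·DB·AD·AD·AD·DD·AD·DDC·DB·AD·DB·AD·AD·AD·DD·AD·DDC·DB·AD·DB·AD·AD·AD·DD·AD·DDC·DB·AD·AD·DDC·DB·AD·AD·DDC·DB·AD·DB·AD·AD·AD·DD·AD·DDC·DB·AD·DB·AD·AD·AD·DD·AD·DDC·DB·AD
    A ↦ DB
    B ↦ DDC
    C ↦ DD
    D ↦ AD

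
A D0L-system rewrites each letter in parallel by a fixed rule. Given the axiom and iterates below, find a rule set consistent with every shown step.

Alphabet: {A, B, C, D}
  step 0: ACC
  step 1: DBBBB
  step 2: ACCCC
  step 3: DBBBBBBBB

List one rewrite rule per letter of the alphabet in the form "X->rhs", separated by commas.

A->D, B->C, C->BB, D->A

  step 2 ⇒ step 3: ACCCC ⇒ D·BB·BB·BB·BB
    A ↦ D
    C ↦ BB
  step 1 ⇒ step 2: DBBBB ⇒ A·C·C·C·C
    B ↦ C
  step 1 ⇒ step 2: DBBBB ⇒ A·C·C·C·C
    D ↦ A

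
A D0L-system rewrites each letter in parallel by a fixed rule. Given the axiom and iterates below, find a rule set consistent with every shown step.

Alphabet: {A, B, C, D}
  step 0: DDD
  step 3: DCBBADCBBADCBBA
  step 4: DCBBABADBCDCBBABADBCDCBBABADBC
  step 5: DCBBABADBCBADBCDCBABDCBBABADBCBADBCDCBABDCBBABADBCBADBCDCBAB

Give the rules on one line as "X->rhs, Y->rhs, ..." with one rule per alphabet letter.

A->DBC, B->BA, C->B, D->DC

  step 4 ⇒ step 5: DCBBABADBCDCBBABADBCDCBBABADBC ⇒ DC·B·BA·BA·DBC·BA·DBC·DC·BA·B·DC·B·BA·BA·DBC·BA·DBC·DC·BA·B·DC·B·BA·BA·DBC·BA·DBC·DC·BA·B
    A ↦ DBC
    B ↦ BA
    C ↦ B
    D ↦ DC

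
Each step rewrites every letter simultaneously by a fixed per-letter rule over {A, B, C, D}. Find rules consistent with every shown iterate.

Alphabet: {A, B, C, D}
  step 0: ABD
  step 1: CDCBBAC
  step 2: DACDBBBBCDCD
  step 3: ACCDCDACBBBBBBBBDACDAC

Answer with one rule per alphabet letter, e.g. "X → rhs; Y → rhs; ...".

  step 2 ⇒ step 3: DACDBBBBCDCD ⇒ AC·CDC·D·AC·BB·BB·BB·BB·D·AC·D·AC
    A ↦ CDC
    B ↦ BB
    C ↦ D
    D ↦ AC

A->CDC, B->BB, C->D, D->AC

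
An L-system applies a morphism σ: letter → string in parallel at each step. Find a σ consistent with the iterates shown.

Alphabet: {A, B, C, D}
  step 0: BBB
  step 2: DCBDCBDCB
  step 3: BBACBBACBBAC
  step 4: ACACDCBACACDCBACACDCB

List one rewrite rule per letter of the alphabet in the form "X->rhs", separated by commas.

  step 3 ⇒ step 4: BBACBBACBBAC ⇒ AC·AC·DC·B·AC·AC·DC·B·AC·AC·DC·B
    A ↦ DC
    B ↦ AC
    C ↦ B
  step 2 ⇒ step 3: DCBDCBDCB ⇒ B·B·AC·B·B·AC·B·B·AC
    D ↦ B

A->DC, B->AC, C->B, D->B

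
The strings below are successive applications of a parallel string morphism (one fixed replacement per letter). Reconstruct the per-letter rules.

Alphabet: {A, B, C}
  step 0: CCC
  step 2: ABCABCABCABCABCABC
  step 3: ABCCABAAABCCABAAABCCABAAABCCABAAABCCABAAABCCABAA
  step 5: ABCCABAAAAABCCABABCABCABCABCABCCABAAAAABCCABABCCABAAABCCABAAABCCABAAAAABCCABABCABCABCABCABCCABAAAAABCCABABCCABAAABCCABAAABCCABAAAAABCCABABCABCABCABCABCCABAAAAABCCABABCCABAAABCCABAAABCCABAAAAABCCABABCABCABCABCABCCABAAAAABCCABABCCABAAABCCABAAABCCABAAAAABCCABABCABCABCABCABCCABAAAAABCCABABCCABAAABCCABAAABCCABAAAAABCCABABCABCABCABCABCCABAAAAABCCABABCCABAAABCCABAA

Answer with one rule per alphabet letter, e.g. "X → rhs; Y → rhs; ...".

  step 2 ⇒ step 3: ABCABCABCABCABCABC ⇒ ABC·CAB·AA·ABC·CAB·AA·ABC·CAB·AA·ABC·CAB·AA·ABC·CAB·AA·ABC·CAB·AA
    A ↦ ABC
    B ↦ CAB
    C ↦ AA

A->ABC, B->CAB, C->AA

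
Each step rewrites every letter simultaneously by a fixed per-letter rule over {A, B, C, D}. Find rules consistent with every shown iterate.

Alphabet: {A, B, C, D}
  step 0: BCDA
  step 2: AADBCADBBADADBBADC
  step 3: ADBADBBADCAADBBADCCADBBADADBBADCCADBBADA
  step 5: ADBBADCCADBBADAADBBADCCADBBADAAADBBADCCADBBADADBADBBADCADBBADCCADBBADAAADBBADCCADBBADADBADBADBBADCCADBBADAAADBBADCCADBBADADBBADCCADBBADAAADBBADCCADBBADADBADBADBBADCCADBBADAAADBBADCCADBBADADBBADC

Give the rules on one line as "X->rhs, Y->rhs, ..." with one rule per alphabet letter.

A->ADB, B->C, C->A, D->BAD

  step 2 ⇒ step 3: AADBCADBBADADBBADC ⇒ ADB·ADB·BAD·C·A·ADB·BAD·C·C·ADB·BAD·ADB·BAD·C·C·ADB·BAD·A
    A ↦ ADB
    B ↦ C
    C ↦ A
    D ↦ BAD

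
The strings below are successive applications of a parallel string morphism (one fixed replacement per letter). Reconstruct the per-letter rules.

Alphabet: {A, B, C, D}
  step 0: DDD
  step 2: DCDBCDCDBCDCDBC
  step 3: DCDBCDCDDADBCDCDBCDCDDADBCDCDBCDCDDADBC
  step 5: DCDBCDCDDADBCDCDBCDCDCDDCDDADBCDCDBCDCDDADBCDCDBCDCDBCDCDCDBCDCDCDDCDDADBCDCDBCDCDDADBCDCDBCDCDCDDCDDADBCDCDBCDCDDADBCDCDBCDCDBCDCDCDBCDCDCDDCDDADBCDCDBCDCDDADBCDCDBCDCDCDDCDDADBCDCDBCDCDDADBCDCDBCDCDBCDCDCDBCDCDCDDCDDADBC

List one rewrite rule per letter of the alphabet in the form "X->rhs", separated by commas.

A->D, B->DDA, C->DBC, D->DC

  step 2 ⇒ step 3: DCDBCDCDBCDCDBC ⇒ DC·DBC·DC·DDA·DBC·DC·DBC·DC·DDA·DBC·DC·DBC·DC·DDA·DBC
    B ↦ DDA
    C ↦ DBC
    D ↦ DC
    A ↦ D  (constrained at step 3)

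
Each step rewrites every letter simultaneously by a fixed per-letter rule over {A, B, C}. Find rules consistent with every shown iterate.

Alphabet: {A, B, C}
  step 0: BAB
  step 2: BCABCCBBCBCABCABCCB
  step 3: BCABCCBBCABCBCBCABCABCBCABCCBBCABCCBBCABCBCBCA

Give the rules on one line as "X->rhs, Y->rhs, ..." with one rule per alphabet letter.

  step 2 ⇒ step 3: BCABCCBBCBCABCABCCB ⇒ BCA·BC·CB·BCA·BC·BC·BCA·BCA·BC·BCA·BC·CB·BCA·BC·CB·BCA·BC·BC·BCA
    A ↦ CB
    B ↦ BCA
    C ↦ BC

A->CB, B->BCA, C->BC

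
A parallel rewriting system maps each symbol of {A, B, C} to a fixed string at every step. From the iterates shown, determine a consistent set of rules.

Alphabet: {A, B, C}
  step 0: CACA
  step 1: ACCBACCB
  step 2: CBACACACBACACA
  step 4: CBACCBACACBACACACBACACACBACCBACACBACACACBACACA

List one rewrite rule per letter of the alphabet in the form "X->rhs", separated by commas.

  step 1 ⇒ step 2: ACCBACCB ⇒ CB·AC·AC·A·CB·AC·AC·A
    A ↦ CB
    B ↦ A
    C ↦ AC

A->CB, B->A, C->AC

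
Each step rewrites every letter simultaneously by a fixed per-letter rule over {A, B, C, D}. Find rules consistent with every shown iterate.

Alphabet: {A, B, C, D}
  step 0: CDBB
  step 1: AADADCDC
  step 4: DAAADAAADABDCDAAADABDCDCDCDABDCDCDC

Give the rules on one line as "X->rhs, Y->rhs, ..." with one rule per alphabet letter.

A->B, B->DC, C->AA, D->DA

  step 0 ⇒ step 1: CDBB ⇒ AA·DA·DC·DC
    B ↦ DC
    C ↦ AA
    D ↦ DA
    A ↦ B  (constrained at step 1)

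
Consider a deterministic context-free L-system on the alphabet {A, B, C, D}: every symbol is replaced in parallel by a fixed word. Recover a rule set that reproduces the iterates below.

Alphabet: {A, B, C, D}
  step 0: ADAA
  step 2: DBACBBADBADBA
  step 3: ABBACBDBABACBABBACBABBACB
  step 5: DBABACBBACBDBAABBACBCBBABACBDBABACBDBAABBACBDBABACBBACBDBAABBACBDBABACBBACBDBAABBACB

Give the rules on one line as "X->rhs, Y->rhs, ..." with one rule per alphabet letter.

  step 2 ⇒ step 3: DBACBBADBADBA ⇒ AB·BA·CB·D·BA·BA·CB·AB·BA·CB·AB·BA·CB
    A ↦ CB
    B ↦ BA
    C ↦ D
    D ↦ AB

A->CB, B->BA, C->D, D->AB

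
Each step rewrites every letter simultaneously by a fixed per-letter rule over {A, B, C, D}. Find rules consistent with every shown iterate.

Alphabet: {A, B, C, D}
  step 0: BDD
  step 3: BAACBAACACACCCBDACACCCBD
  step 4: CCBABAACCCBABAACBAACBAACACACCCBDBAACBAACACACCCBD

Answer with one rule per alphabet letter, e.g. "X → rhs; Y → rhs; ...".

A->BA, B->CC, C->AC, D->BD

  step 3 ⇒ step 4: BAACBAACACACCCBDACACCCBD ⇒ CC·BA·BA·AC·CC·BA·BA·AC·BA·AC·BA·AC·AC·AC·CC·BD·BA·AC·BA·AC·AC·AC·CC·BD
    A ↦ BA
    B ↦ CC
    C ↦ AC
    D ↦ BD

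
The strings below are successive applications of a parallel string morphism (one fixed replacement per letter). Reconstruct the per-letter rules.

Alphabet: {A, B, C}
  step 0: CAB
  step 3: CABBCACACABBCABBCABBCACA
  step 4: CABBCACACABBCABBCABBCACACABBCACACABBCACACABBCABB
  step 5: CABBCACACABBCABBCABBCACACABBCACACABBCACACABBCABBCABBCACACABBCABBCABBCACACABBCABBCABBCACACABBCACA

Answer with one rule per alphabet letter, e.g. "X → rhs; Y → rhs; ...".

  step 4 ⇒ step 5: CABBCACACABBCABBCABBCACACABBCACACABBCACACABBCABB ⇒ CA·BB·CA·CA·CA·BB·CA·BB·CA·BB·CA·CA·CA·BB·CA·CA·CA·BB·CA·CA·CA·BB·CA·BB·CA·BB·CA·CA·CA·BB·CA·BB·CA·BB·CA·CA·CA·BB·CA·BB·CA·BB·CA·CA·CA·BB·CA·CA
    A ↦ BB
    B ↦ CA
    C ↦ CA

A->BB, B->CA, C->CA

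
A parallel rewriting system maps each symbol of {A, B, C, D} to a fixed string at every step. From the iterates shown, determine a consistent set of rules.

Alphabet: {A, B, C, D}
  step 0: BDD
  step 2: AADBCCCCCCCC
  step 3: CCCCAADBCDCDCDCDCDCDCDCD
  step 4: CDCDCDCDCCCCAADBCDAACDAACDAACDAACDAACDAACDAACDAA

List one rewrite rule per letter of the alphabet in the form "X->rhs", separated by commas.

A->CC, B->DB, C->CD, D->AA

  step 3 ⇒ step 4: CCCCAADBCDCDCDCDCDCDCDCD ⇒ CD·CD·CD·CD·CC·CC·AA·DB·CD·AA·CD·AA·CD·AA·CD·AA·CD·AA·CD·AA·CD·AA·CD·AA
    A ↦ CC
    B ↦ DB
    C ↦ CD
    D ↦ AA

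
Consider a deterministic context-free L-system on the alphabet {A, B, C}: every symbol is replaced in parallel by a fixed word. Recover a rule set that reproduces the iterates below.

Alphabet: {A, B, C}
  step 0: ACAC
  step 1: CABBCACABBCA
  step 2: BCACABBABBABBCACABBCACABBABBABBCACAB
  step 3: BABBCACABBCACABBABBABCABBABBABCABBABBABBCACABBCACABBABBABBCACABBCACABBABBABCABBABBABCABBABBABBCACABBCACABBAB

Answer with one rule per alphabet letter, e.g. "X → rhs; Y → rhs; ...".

  step 2 ⇒ step 3: BCACABBABBABBCACABBCACABBABBABBCACAB ⇒ BAB·BCA·CAB·BCA·CAB·BAB·BAB·CAB·BAB·BAB·CAB·BAB·BAB·BCA·CAB·BCA·CAB·BAB·BAB·BCA·CAB·BCA·CAB·BAB·BAB·CAB·BAB·BAB·CAB·BAB·BAB·BCA·CAB·BCA·CAB·BAB
    A ↦ CAB
    B ↦ BAB
    C ↦ BCA

A->CAB, B->BAB, C->BCA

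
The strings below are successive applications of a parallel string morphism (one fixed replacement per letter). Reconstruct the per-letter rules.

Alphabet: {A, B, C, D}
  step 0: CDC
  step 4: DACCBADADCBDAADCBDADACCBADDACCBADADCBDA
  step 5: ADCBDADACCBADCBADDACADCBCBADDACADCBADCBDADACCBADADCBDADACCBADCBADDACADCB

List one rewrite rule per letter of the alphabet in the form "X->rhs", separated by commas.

  step 4 ⇒ step 5: DACCBADADCBDAADCBDADACCBADDACCBADADCBDA ⇒ AD·CB·DA·DA·C·CB·AD·CB·AD·DA·C·AD·CB·CB·AD·DA·C·AD·CB·AD·CB·DA·DA·C·CB·AD·AD·CB·DA·DA·C·CB·AD·CB·AD·DA·C·AD·CB
    A ↦ CB
    B ↦ C
    C ↦ DA
    D ↦ AD

A->CB, B->C, C->DA, D->AD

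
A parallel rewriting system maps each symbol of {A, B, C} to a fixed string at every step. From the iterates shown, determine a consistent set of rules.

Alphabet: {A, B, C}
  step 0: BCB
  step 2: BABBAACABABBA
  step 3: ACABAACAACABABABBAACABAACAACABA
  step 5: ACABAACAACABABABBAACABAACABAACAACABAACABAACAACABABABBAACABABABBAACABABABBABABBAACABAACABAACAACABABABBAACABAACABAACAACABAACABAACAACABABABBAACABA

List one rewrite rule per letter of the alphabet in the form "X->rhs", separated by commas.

A->BA, B->ACA, C->B

  step 2 ⇒ step 3: BABBAACABABBA ⇒ ACA·BA·ACA·ACA·BA·BA·B·BA·ACA·BA·ACA·ACA·BA
    A ↦ BA
    B ↦ ACA
    C ↦ B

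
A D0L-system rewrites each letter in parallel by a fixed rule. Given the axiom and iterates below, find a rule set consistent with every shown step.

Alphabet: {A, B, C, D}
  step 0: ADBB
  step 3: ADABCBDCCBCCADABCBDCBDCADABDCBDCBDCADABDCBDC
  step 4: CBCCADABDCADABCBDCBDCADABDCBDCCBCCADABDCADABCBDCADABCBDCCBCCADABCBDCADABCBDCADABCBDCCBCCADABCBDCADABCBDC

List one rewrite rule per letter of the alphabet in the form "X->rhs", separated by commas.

  step 3 ⇒ step 4: ADABCBDCCBCCADABCBDCBDCADABDCBDCBDCADABDCBDC ⇒ C·BC·C·ADA·BDC·ADA·BC·BDC·BDC·ADA·BDC·BDC·C·BC·C·ADA·BDC·ADA·BC·BDC·ADA·BC·BDC·C·BC·C·ADA·BC·BDC·ADA·BC·BDC·ADA·BC·BDC·C·BC·C·ADA·BC·BDC·ADA·BC·BDC
    A ↦ C
    B ↦ ADA
    C ↦ BDC
    D ↦ BC

A->C, B->ADA, C->BDC, D->BC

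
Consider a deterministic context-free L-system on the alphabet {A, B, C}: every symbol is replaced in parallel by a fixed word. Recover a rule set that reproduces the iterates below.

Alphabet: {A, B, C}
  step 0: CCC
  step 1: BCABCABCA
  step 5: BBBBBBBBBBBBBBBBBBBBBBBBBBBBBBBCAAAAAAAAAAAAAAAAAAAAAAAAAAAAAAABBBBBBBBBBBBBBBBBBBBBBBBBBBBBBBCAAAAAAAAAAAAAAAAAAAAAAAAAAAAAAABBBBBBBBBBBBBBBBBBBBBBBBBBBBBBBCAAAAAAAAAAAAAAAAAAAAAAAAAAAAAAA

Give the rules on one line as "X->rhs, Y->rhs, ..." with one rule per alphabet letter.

A->AA, B->BB, C->BCA

  step 0 ⇒ step 1: CCC ⇒ BCA·BCA·BCA
    C ↦ BCA
    A ↦ AA  (constrained at step 1)
    B ↦ BB  (constrained at step 1)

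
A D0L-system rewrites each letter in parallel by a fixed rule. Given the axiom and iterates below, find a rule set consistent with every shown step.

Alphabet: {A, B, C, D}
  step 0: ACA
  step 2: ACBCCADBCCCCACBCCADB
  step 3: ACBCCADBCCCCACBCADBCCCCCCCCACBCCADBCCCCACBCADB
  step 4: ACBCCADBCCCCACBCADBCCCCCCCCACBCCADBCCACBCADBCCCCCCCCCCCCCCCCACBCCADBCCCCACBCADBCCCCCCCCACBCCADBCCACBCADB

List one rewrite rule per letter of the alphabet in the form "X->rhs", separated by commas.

A->ACB, B->ADB, C->CC, D->C

  step 3 ⇒ step 4: ACBCCADBCCCCACBCADBCCCCCCCCACBCCADBCCCCACBCADB ⇒ ACB·CC·ADB·CC·CC·ACB·C·ADB·CC·CC·CC·CC·ACB·CC·ADB·CC·ACB·C·ADB·CC·CC·CC·CC·CC·CC·CC·CC·ACB·CC·ADB·CC·CC·ACB·C·ADB·CC·CC·CC·CC·ACB·CC·ADB·CC·ACB·C·ADB
    A ↦ ACB
    B ↦ ADB
    C ↦ CC
    D ↦ C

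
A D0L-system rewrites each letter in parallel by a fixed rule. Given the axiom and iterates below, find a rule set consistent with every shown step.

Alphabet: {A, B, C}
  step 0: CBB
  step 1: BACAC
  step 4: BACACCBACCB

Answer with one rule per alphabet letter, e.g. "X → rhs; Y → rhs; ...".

  step 0 ⇒ step 1: CBB ⇒ B·AC·AC
    B ↦ AC
    C ↦ B
    A ↦ C  (constrained at step 1)

A->C, B->AC, C->B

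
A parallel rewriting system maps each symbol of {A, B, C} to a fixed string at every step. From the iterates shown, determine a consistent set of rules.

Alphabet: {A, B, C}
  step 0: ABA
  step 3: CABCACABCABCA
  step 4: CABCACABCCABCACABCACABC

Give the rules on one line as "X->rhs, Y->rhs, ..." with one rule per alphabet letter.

  step 3 ⇒ step 4: CABCACABCABCA ⇒ CAB·C·A·CAB·C·CAB·C·A·CAB·C·A·CAB·C
    A ↦ C
    B ↦ A
    C ↦ CAB

A->C, B->A, C->CAB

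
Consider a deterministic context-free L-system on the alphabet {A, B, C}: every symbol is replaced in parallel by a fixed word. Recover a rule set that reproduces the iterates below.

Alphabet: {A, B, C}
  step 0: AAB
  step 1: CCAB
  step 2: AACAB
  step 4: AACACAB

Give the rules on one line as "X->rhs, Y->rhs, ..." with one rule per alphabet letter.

  step 1 ⇒ step 2: CCAB ⇒ A·A·C·AB
    A ↦ C
    B ↦ AB
    C ↦ A

A->C, B->AB, C->A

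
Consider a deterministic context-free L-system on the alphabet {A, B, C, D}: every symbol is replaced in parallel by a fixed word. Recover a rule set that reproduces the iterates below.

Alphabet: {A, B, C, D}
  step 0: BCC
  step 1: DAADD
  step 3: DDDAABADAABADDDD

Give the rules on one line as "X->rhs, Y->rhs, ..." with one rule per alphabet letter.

A->BA, B->DAA, C->D, D->CC

  step 0 ⇒ step 1: BCC ⇒ DAA·D·D
    B ↦ DAA
    C ↦ D
    A ↦ BA  (constrained at step 1)
    D ↦ CC  (constrained at step 1)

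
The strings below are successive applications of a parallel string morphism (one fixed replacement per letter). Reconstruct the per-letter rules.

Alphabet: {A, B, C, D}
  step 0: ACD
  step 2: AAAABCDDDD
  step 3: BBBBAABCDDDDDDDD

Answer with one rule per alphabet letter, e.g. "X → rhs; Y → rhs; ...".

  step 2 ⇒ step 3: AAAABCDDDD ⇒ B·B·B·B·AA·BC·DD·DD·DD·DD
    A ↦ B
    B ↦ AA
    C ↦ BC
    D ↦ DD

A->B, B->AA, C->BC, D->DD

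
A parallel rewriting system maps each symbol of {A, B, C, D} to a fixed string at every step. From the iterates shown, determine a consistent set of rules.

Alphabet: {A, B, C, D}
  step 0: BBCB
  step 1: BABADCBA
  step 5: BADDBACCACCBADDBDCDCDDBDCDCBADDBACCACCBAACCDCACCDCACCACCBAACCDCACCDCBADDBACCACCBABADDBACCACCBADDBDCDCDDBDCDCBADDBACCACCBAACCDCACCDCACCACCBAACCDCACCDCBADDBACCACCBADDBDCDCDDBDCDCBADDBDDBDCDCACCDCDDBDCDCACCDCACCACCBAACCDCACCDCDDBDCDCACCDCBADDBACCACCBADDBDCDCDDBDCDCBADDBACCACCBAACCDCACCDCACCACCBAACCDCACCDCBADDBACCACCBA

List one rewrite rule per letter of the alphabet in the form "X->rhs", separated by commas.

A->DDB, B->BA, C->DC, D->ACC

  step 0 ⇒ step 1: BBCB ⇒ BA·BA·DC·BA
    B ↦ BA
    C ↦ DC
    A ↦ DDB  (constrained at step 1)
    D ↦ ACC  (constrained at step 1)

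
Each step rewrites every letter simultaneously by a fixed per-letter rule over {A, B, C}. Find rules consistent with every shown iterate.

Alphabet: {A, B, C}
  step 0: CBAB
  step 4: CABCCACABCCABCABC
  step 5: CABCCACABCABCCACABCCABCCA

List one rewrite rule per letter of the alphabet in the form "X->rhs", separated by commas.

  step 4 ⇒ step 5: CABCCACABCCABCABC ⇒ CA·B·C·CA·CA·B·CA·B·C·CA·CA·B·C·CA·B·C·CA
    A ↦ B
    B ↦ C
    C ↦ CA

A->B, B->C, C->CA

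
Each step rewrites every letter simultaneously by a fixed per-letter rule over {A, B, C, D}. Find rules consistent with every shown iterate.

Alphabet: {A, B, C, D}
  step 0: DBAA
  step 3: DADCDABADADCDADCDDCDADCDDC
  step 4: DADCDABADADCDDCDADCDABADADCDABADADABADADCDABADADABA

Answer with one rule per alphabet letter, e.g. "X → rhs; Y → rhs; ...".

  step 3 ⇒ step 4: DADCDABADADCDADCDDCDADCDDC ⇒ DA·DC·DA·BA·DA·DC·D·DC·DA·DC·DA·BA·DA·DC·DA·BA·DA·DA·BA·DA·DC·DA·BA·DA·DA·BA
    A ↦ DC
    B ↦ D
    C ↦ BA
    D ↦ DA

A->DC, B->D, C->BA, D->DA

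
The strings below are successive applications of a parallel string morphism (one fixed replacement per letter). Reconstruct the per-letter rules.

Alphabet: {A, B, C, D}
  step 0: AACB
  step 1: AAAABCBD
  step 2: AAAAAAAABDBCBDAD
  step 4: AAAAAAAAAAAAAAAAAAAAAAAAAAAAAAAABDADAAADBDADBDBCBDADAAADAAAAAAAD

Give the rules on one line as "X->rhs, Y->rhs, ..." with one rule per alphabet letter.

A->AA, B->BD, C->BC, D->AD

  step 1 ⇒ step 2: AAAABCBD ⇒ AA·AA·AA·AA·BD·BC·BD·AD
    A ↦ AA
    B ↦ BD
    C ↦ BC
    D ↦ AD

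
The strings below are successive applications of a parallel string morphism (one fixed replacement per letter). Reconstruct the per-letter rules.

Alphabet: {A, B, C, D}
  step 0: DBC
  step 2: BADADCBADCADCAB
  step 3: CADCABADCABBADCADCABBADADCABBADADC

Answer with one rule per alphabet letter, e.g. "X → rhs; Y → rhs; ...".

A->AD, B->C, C->BAD, D->CAB

  step 2 ⇒ step 3: BADADCBADCADCAB ⇒ C·AD·CAB·AD·CAB·BAD·C·AD·CAB·BAD·AD·CAB·BAD·AD·C
    A ↦ AD
    B ↦ C
    C ↦ BAD
    D ↦ CAB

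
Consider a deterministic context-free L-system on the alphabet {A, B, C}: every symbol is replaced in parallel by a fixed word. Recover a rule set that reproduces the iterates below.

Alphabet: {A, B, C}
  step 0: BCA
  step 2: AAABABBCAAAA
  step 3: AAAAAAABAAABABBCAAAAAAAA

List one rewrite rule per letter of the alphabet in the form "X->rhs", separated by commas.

  step 2 ⇒ step 3: AAABABBCAAAA ⇒ AA·AA·AA·AB·AA·AB·AB·BC·AA·AA·AA·AA
    A ↦ AA
    B ↦ AB
    C ↦ BC

A->AA, B->AB, C->BC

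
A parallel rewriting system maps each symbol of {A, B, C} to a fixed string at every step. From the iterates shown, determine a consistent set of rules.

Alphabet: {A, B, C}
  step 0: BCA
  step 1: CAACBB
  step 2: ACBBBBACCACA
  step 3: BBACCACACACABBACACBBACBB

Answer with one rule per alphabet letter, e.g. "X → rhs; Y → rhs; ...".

A->BB, B->CA, C->AC

  step 2 ⇒ step 3: ACBBBBACCACA ⇒ BB·AC·CA·CA·CA·CA·BB·AC·AC·BB·AC·BB
    A ↦ BB
    B ↦ CA
    C ↦ AC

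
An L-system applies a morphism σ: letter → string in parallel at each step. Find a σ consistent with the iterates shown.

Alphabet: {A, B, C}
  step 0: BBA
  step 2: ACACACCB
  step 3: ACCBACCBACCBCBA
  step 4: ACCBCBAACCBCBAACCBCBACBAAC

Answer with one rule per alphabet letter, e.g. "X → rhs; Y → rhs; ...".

  step 3 ⇒ step 4: ACCBACCBACCBCBA ⇒ AC·CB·CB·A·AC·CB·CB·A·AC·CB·CB·A·CB·A·AC
    A ↦ AC
    B ↦ A
    C ↦ CB

A->AC, B->A, C->CB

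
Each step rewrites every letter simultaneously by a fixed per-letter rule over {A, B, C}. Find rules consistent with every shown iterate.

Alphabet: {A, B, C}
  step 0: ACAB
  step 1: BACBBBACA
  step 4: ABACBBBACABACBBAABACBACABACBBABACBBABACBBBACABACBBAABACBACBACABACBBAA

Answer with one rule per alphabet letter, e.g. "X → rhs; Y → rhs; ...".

  step 0 ⇒ step 1: ACAB ⇒ BAC·BB·BAC·A
    A ↦ BAC
    B ↦ A
    C ↦ BB

A->BAC, B->A, C->BB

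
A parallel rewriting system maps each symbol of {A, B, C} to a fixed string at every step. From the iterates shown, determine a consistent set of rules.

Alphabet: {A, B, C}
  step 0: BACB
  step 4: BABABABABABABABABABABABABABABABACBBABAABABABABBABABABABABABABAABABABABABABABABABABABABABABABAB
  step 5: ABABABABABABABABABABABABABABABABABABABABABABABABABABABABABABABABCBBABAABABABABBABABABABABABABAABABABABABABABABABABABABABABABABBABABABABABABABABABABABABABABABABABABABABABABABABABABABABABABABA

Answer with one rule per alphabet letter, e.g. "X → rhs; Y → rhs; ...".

A->B, B->ABA, C->CBB

  step 4 ⇒ step 5: BABABABABABABABABABABABABABABABACBBABAABABABABBABABABABABABABAABABABABABABABABABABABABABABABAB ⇒ ABA·B·ABA·B·ABA·B·ABA·B·ABA·B·ABA·B·ABA·B·ABA·B·ABA·B·ABA·B·ABA·B·ABA·B·ABA·B·ABA·B·ABA·B·ABA·B·CBB·ABA·ABA·B·ABA·B·B·ABA·B·ABA·B·ABA·B·ABA·ABA·B·ABA·B·ABA·B·ABA·B·ABA·B·ABA·B·ABA·B·ABA·B·B·ABA·B·ABA·B·ABA·B·ABA·B·ABA·B·ABA·B·ABA·B·ABA·B·ABA·B·ABA·B·ABA·B·ABA·B·ABA·B·ABA·B·ABA·B·ABA
    A ↦ B
    B ↦ ABA
    C ↦ CBB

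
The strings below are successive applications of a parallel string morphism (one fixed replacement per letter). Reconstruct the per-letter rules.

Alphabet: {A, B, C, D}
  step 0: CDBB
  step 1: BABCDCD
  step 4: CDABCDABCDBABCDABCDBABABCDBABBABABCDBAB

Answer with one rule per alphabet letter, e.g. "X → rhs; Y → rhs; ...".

  step 0 ⇒ step 1: CDBB ⇒ BA·B·CD·CD
    B ↦ CD
    C ↦ BA
    D ↦ B
    A ↦ AB  (constrained at step 1)

A->AB, B->CD, C->BA, D->B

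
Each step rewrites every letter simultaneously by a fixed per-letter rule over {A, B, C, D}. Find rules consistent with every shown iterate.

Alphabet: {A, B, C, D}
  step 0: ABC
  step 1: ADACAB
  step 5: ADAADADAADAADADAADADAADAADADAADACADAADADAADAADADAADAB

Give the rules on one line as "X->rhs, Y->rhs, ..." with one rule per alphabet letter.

  step 0 ⇒ step 1: ABC ⇒ AD·AC·AB
    A ↦ AD
    B ↦ AC
    C ↦ AB
    D ↦ A  (constrained at step 1)

A->AD, B->AC, C->AB, D->A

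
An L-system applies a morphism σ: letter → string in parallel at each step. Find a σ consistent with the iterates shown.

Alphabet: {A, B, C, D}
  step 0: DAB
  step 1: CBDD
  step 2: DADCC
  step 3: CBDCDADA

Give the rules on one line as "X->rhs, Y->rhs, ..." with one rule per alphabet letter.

A->BD, B->D, C->DA, D->C

  step 2 ⇒ step 3: DADCC ⇒ C·BD·C·DA·DA
    A ↦ BD
    C ↦ DA
    D ↦ C
  step 0 ⇒ step 1: DAB ⇒ C·BD·D
    B ↦ D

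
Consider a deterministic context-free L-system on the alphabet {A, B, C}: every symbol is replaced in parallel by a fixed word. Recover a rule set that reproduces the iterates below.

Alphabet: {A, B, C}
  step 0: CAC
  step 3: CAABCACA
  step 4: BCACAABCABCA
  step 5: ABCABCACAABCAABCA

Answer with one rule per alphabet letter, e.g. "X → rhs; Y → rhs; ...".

  step 4 ⇒ step 5: BCACAABCABCA ⇒ A·B·CA·B·CA·CA·A·B·CA·A·B·CA
    A ↦ CA
    B ↦ A
    C ↦ B

A->CA, B->A, C->B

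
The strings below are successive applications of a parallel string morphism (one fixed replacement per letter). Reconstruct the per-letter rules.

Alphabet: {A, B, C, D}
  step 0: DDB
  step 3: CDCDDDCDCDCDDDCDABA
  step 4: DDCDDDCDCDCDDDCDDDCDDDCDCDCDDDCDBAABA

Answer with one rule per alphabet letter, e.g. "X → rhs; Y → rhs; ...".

  step 3 ⇒ step 4: CDCDDDCDCDCDDDCDABA ⇒ DD·CD·DD·CD·CD·CD·DD·CD·DD·CD·DD·CD·CD·CD·DD·CD·BA·A·BA
    A ↦ BA
    B ↦ A
    C ↦ DD
    D ↦ CD

A->BA, B->A, C->DD, D->CD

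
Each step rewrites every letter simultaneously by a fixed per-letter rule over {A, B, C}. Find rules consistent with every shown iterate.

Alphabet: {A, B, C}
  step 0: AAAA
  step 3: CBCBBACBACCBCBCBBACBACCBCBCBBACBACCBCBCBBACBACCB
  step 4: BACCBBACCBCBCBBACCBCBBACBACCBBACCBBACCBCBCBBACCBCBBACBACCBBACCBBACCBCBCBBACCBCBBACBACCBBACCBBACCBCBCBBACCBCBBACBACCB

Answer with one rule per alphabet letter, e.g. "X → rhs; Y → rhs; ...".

  step 3 ⇒ step 4: CBCBBACBACCBCBCBBACBACCBCBCBBACBACCBCBCBBACBACCB ⇒ BAC·CB·BAC·CB·CB·CB·BAC·CB·CB·BAC·BAC·CB·BAC·CB·BAC·CB·CB·CB·BAC·CB·CB·BAC·BAC·CB·BAC·CB·BAC·CB·CB·CB·BAC·CB·CB·BAC·BAC·CB·BAC·CB·BAC·CB·CB·CB·BAC·CB·CB·BAC·BAC·CB
    A ↦ CB
    B ↦ CB
    C ↦ BAC

A->CB, B->CB, C->BAC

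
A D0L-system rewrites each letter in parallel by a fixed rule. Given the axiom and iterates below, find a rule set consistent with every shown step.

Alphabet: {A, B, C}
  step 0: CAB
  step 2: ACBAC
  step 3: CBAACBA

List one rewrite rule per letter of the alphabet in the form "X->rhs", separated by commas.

A->C, B->A, C->BA

  step 2 ⇒ step 3: ACBAC ⇒ C·BA·A·C·BA
    A ↦ C
    B ↦ A
    C ↦ BA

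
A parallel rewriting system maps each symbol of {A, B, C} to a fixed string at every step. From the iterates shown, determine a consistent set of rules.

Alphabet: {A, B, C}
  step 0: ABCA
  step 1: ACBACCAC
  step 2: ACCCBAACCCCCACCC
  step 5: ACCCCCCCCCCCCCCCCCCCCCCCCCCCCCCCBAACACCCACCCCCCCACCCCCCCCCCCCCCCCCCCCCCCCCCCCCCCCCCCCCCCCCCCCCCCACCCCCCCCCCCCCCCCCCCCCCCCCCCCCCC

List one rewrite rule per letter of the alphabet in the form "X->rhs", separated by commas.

A->AC, B->BA, C->CC

  step 1 ⇒ step 2: ACBACCAC ⇒ AC·CC·BA·AC·CC·CC·AC·CC
    A ↦ AC
    B ↦ BA
    C ↦ CC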